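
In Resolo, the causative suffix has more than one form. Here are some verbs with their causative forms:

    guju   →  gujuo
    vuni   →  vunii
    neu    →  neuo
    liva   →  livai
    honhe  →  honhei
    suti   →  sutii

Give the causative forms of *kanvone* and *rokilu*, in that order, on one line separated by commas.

kanvonei, rokiluo

Looking at the last vowel of each stem: -o when the last vowel of the stem is a rounded vowel (*guju*, *neu*); -i when the last vowel of the stem is an unrounded vowel (*vuni*, *liva*, *honhe*, *suti*).
*kanvone* — last vowel /e/ (an unrounded vowel) → -i → *kanvonei*.
The last vowel of *rokilu* is /u/, which is a rounded vowel, so the suffix is -o, giving *rokiluo*.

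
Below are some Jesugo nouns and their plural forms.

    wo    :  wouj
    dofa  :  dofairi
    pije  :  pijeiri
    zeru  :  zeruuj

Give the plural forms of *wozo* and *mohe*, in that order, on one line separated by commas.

wozouj, moheiri

Looking at the last vowel of each stem: -uj when the last vowel of the stem is a rounded vowel (*wo*, *zeru*); -iri when the last vowel of the stem is an unrounded vowel (*dofa*, *pije*).
Since the last vowel of *wozo* is /o/ (a rounded vowel), it takes -uj, giving *wozouj*.
Since the last vowel of *mohe* is /e/ (an unrounded vowel), it takes -iri, giving *moheiri*.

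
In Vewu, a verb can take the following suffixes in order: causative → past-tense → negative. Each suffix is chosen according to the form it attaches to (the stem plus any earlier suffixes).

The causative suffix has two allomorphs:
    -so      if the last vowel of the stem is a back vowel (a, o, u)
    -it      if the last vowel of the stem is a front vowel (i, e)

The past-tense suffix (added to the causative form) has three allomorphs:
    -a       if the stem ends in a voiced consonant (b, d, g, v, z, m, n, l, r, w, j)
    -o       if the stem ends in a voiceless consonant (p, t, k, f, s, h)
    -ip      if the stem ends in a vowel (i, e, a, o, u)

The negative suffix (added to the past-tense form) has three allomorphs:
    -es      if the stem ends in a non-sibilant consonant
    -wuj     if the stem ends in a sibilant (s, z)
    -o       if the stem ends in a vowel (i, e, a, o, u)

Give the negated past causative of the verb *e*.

eitoo

*e*: last vowel = /e/, a front vowel → -it → *eit*.
The causative form *eit* — final sound /t/ (a voiceless consonant) → -o → *eito*.
The past-tense form *eito*: final sound = /o/, a vowel → -o → *eitoo*.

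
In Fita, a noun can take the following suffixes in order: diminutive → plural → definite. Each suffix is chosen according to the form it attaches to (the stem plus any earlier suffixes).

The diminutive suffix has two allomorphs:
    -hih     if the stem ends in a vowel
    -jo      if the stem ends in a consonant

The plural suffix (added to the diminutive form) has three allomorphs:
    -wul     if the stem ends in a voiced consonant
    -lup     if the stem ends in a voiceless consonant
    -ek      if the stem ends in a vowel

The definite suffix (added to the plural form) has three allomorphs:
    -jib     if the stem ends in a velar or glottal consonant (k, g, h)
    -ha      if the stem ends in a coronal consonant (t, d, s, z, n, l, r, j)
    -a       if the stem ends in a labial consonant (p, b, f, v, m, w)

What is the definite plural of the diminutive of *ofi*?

*ofi*: final sound = /i/, a vowel → -hih → *ofihih*.
The diminutive form *ofihih* — final sound /h/ (a voiceless consonant) → -lup → *ofihihlup*.
The final consonant of the plural form *ofihihlup* is /p/, which is labial, so the definite suffix is -a, giving *ofihihlupa*.

ofihihlupa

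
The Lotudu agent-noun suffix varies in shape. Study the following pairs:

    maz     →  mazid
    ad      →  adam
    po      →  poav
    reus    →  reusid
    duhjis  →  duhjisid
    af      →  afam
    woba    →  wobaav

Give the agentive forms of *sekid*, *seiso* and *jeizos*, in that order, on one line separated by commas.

sekidam, seisoav, jeizosid

The alternation tracks the final sound of the stem — -id when the stem ends in a sibilant (*maz*, *reus*, *duhjis*); -am when the stem ends in a non-sibilant consonant (*ad*, *af*); -av when the stem ends in a vowel (*po*, *woba*).
*sekid*: final sound = /d/, a non-sibilant consonant → -am → *sekidam*.
Since the final sound of *seiso* is /o/ (a vowel), it takes -av, giving *seisoav*.
*jeizos* — final sound /s/ (a sibilant) → -id → *jeizosid*.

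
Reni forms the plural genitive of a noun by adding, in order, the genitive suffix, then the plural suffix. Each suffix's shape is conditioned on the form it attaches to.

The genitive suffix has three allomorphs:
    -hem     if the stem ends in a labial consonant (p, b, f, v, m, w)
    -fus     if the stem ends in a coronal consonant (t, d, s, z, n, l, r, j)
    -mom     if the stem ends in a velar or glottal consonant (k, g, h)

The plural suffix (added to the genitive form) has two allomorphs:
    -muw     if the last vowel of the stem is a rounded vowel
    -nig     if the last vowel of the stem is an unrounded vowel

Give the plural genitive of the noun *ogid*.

ogidfusmuw

Since the final consonant of *ogid* is /d/ (coronal), it takes -fus, giving *ogidfus*.
The genitive form *ogidfus* — last vowel /u/ (a rounded vowel) → -muw → *ogidfusmuw*.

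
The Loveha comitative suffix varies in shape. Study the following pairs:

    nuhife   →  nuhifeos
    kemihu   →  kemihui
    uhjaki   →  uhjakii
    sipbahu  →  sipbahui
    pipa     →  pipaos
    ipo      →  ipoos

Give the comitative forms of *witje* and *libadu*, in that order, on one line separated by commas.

The alternation tracks the last vowel of the stem — -i when the last vowel of the stem is a high vowel (*kemihu*, *uhjaki*, *sipbahu*); -os when the last vowel of the stem is a non-high vowel (*nuhife*, *pipa*, *ipo*).
*witje*: last vowel = /e/, a non-high vowel → -os → *witjeos*.
*libadu*: last vowel = /u/, a high vowel → -i → *libadui*.

witjeos, libadui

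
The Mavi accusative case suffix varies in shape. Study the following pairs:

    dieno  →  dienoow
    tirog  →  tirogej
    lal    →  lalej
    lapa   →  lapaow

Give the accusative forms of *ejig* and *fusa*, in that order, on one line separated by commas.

ejigej, fusaow

The pattern is consonant vs. vowel: -ej when the stem ends in a consonant (*tirog*, *lal*); -ow when the stem ends in a vowel (*dieno*, *lapa*).
The final sound of *ejig* is /g/, which is a consonant, so the suffix is -ej, giving *ejigej*.
*fusa* — final sound /a/ (a vowel) → -ow → *fusaow*.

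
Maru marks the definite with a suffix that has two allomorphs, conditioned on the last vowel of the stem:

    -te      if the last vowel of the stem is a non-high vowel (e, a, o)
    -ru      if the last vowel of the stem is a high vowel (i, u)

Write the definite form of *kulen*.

kulente

*kulen*: last vowel = /e/, a non-high vowel → -te → *kulente*.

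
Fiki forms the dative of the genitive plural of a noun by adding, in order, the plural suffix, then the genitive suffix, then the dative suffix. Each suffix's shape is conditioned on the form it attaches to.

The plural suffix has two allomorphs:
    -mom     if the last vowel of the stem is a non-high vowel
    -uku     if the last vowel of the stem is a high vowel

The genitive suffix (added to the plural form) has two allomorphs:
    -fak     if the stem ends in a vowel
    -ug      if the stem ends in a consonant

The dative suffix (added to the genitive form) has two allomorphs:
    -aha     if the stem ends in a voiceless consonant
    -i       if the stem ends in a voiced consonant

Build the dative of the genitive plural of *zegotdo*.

zegotdomomugi

The last vowel of *zegotdo* is /o/, which is a non-high vowel, so the plural suffix is -mom, giving *zegotdomom*.
Since the final sound of the plural form *zegotdomom* is /m/ (a consonant), it takes -ug, giving *zegotdomomug*.
Since the final consonant of the genitive form *zegotdomomug* is /g/ (voiced), it takes -i, giving *zegotdomomugi*.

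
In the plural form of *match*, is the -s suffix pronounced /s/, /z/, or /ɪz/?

/ɪz/

The stem *match* ends in a sibilant (/s, z, ʃ, ʒ, tʃ, dʒ/).
The plural suffix surfaces as /ɪz/ after sibilants, /s/ after other voiceless consonants, and /z/ after other voiced sounds.
So the plural -s on *match* is pronounced /ɪz/.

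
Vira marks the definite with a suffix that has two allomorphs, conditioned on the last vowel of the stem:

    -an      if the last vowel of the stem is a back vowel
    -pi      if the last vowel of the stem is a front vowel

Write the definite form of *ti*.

tipi

*ti*: last vowel = /i/, a front vowel → -pi → *tipi*.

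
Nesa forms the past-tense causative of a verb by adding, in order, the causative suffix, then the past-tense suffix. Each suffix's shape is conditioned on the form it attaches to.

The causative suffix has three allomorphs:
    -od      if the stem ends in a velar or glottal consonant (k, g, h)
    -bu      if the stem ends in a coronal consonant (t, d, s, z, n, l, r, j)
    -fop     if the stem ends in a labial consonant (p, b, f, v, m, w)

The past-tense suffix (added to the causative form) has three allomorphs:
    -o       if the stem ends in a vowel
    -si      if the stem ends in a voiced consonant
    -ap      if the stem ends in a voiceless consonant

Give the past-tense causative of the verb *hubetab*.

Since the final consonant of *hubetab* is /b/ (labial), it takes -fop, giving *hubetabfop*.
The final sound of the causative form *hubetabfop* is /p/, which is a voiceless consonant, so the past-tense suffix is -ap, giving *hubetabfopap*.

hubetabfopap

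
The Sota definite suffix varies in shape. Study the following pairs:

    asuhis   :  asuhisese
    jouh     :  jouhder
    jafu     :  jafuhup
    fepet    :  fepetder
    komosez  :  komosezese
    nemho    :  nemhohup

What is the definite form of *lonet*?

The alternation tracks the final sound of the stem — -ese when the stem ends in a sibilant (*asuhis*, *komosez*); -der when the stem ends in a non-sibilant consonant (*jouh*, *fepet*); -hup when the stem ends in a vowel (*jafu*, *nemho*).
The final sound of *lonet* is /t/, which is a non-sibilant consonant, so the suffix is -der, giving *lonetder*.

lonetder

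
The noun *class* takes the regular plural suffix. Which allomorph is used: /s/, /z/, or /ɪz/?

/ɪz/

The stem *class* ends in a sibilant (/s, z, ʃ, ʒ, tʃ, dʒ/).
The plural suffix surfaces as /ɪz/ after sibilants, /s/ after other voiceless consonants, and /z/ after other voiced sounds.
So the plural -s on *class* is pronounced /ɪz/.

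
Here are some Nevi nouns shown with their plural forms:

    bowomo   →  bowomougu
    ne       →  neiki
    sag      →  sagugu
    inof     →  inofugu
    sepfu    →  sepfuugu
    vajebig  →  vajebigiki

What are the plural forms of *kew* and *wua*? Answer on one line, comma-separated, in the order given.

kewiki, wuaugu

The suffix is conditioned by the last vowel: -iki when the last vowel of the stem is a front vowel (*ne*, *vajebig*); -ugu when the last vowel of the stem is a back vowel (*bowomo*, *sag*, *inof*, *sepfu*).
*kew*: last vowel = /e/, a front vowel → -iki → *kewiki*.
*wua* — last vowel /a/ (a back vowel) → -ugu → *wuaugu*.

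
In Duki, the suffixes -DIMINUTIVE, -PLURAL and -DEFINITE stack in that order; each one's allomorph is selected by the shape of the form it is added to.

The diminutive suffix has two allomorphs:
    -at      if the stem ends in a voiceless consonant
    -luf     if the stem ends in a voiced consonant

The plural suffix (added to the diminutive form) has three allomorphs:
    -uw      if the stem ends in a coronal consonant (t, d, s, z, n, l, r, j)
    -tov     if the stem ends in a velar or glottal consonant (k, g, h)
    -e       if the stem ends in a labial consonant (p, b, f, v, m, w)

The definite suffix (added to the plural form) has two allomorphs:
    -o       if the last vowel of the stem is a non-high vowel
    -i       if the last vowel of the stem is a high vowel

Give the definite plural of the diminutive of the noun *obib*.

obiblufeo

Since the final consonant of *obib* is /b/ (voiced), it takes -luf, giving *obibluf*.
The diminutive form *obibluf* — final consonant /f/ (labial) → -e → *obiblufe*.
The plural form *obiblufe* — last vowel /e/ (a non-high vowel) → -o → *obiblufeo*.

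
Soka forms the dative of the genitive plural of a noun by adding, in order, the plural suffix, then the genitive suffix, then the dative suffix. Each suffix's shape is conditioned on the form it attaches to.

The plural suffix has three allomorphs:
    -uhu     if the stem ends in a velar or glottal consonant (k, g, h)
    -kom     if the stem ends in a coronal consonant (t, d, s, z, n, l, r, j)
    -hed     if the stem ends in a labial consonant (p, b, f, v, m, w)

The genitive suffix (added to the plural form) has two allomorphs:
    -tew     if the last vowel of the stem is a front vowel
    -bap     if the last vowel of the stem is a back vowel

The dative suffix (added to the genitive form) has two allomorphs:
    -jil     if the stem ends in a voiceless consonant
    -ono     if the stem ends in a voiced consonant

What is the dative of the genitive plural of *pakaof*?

Since the final consonant of *pakaof* is /f/ (labial), it takes -hed, giving *pakaofhed*.
The last vowel of the plural form *pakaofhed* is /e/, which is a front vowel, so the genitive suffix is -tew, giving *pakaofhedtew*.
The genitive form *pakaofhedtew* — final consonant /w/ (voiced) → -ono → *pakaofhedtewono*.

pakaofhedtewono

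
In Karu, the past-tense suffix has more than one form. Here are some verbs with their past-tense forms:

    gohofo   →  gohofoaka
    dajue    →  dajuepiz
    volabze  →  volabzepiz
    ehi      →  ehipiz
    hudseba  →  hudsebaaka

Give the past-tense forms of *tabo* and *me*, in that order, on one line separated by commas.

taboaka, mepiz

The pattern is front/back vowel harmony: -piz when the last vowel of the stem is a front vowel (*dajue*, *volabze*, *ehi*); -aka when the last vowel of the stem is a back vowel (*gohofo*, *hudseba*).
Since the last vowel of *tabo* is /o/ (a back vowel), it takes -aka, giving *taboaka*.
The last vowel of *me* is /e/, which is a front vowel, so the suffix is -piz, giving *mepiz*.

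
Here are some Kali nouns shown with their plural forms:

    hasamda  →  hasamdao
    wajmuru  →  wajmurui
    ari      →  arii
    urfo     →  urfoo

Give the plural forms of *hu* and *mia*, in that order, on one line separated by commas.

The suffix is conditioned by the last vowel: -i when the last vowel of the stem is a high vowel (*wajmuru*, *ari*); -o when the last vowel of the stem is a non-high vowel (*hasamda*, *urfo*).
The last vowel of *hu* is /u/, which is a high vowel, so the suffix is -i, giving *hui*.
*mia* — last vowel /a/ (a non-high vowel) → -o → *miao*.

hui, miao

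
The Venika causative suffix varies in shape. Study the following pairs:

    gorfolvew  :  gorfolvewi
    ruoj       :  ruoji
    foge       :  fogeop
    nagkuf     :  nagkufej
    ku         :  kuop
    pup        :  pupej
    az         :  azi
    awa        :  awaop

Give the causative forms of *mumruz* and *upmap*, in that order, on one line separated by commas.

mumruzi, upmapej

Looking at the final sound of each stem: -ej when the stem ends in a voiceless consonant (*nagkuf*, *pup*); -i when the stem ends in a voiced consonant (*gorfolvew*, *ruoj*, *az*); -op when the stem ends in a vowel (*foge*, *ku*, *awa*).
*mumruz* — final sound /z/ (a voiced consonant) → -i → *mumruzi*.
*upmap*: final sound = /p/, a voiceless consonant → -ej → *upmapej*.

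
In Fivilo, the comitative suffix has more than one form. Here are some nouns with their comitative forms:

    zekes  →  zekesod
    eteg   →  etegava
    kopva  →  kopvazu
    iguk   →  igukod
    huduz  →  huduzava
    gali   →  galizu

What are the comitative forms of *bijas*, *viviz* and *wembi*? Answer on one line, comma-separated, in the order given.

Looking at the final sound of each stem: -od when the stem ends in a voiceless consonant (*zekes*, *iguk*); -ava when the stem ends in a voiced consonant (*eteg*, *huduz*); -zu when the stem ends in a vowel (*kopva*, *gali*).
*bijas*: final sound = /s/, a voiceless consonant → -od → *bijasod*.
*viviz*: final sound = /z/, a voiced consonant → -ava → *vivizava*.
*wembi*: final sound = /i/, a vowel → -zu → *wembizu*.

bijasod, vivizava, wembizu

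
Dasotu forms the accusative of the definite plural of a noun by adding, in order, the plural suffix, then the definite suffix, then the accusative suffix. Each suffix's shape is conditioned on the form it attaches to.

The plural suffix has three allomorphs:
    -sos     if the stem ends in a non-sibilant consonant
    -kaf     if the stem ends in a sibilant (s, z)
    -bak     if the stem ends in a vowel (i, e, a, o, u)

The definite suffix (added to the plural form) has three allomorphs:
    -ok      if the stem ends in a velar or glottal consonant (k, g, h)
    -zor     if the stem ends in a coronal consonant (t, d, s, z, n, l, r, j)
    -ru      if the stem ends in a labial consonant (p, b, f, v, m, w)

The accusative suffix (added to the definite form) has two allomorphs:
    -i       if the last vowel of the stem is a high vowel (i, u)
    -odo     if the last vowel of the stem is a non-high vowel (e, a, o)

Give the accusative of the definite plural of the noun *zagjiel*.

*zagjiel* — final sound /l/ (a non-sibilant consonant) → -sos → *zagjielsos*.
The final consonant of the plural form *zagjielsos* is /s/, which is coronal, so the definite suffix is -zor, giving *zagjielsoszor*.
The definite form *zagjielsoszor*: last vowel = /o/, a non-high vowel → -odo → *zagjielsoszorodo*.

zagjielsoszorodo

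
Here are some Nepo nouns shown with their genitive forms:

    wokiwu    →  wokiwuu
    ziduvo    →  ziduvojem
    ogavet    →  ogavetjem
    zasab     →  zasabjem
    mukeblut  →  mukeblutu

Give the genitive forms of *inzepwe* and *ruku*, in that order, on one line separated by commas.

Looking at the last vowel of each stem: -u when the last vowel of the stem is a high vowel (*wokiwu*, *mukeblut*); -jem when the last vowel of the stem is a non-high vowel (*ziduvo*, *ogavet*, *zasab*).
*inzepwe*: last vowel = /e/, a non-high vowel → -jem → *inzepwejem*.
*ruku*: last vowel = /u/, a high vowel → -u → *rukuu*.

inzepwejem, rukuu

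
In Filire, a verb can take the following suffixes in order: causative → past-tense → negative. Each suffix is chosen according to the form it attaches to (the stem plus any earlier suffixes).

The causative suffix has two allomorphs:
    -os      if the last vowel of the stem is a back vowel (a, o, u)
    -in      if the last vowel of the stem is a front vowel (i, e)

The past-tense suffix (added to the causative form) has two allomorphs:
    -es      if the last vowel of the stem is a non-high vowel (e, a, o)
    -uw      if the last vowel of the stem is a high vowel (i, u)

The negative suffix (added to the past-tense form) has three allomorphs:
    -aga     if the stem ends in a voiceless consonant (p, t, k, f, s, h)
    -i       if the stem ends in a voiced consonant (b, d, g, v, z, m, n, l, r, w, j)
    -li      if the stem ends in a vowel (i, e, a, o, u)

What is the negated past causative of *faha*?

*faha* — last vowel /a/ (a back vowel) → -os → *fahaos*.
The causative form *fahaos* — last vowel /o/ (a non-high vowel) → -es → *fahaoses*.
The past-tense form *fahaoses*: final sound = /s/, a voiceless consonant → -aga → *fahaosesaga*.

fahaosesaga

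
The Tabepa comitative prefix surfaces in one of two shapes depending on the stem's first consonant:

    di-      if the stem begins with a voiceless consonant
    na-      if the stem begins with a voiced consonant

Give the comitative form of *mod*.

namod

Since the first consonant of *mod* is /m/ (voiced), it takes na-, giving *namod*.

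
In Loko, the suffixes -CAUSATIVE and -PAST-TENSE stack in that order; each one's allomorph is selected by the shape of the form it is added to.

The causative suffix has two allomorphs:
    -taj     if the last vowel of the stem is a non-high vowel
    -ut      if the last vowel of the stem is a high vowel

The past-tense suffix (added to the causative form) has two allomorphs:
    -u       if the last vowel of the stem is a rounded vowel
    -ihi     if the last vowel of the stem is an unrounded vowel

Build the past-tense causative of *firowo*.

Since the last vowel of *firowo* is /o/ (a non-high vowel), it takes -taj, giving *firowotaj*.
The causative form *firowotaj* — last vowel /a/ (an unrounded vowel) → -ihi → *firowotajihi*.

firowotajihi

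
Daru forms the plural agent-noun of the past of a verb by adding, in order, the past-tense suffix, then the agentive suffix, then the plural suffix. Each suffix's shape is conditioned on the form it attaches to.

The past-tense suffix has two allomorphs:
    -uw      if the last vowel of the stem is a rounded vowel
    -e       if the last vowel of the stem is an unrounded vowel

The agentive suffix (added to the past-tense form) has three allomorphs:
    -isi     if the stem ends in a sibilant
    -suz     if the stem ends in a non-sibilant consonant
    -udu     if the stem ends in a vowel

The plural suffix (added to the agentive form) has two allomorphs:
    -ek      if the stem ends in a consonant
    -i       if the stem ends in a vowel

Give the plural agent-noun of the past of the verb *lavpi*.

*lavpi* — last vowel /i/ (an unrounded vowel) → -e → *lavpie*.
The past-tense form *lavpie* — final sound /e/ (a vowel) → -udu → *lavpieudu*.
The final sound of the agentive form *lavpieudu* is /u/, which is a vowel, so the plural suffix is -i, giving *lavpieudui*.

lavpieudui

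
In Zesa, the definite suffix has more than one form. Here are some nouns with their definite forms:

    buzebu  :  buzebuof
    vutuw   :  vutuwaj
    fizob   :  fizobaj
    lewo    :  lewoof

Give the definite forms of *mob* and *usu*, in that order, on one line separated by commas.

The suffix is conditioned by the final sound: -aj when the stem ends in a consonant (*vutuw*, *fizob*); -of when the stem ends in a vowel (*buzebu*, *lewo*).
*mob* — final sound /b/ (a consonant) → -aj → *mobaj*.
*usu*: final sound = /u/, a vowel → -of → *usuof*.

mobaj, usuof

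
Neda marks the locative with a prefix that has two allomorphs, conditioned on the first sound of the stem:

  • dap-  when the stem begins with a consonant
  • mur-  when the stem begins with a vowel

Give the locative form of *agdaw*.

*agdaw*: first sound = /a/, a vowel → mur- → *muragdaw*.

muragdaw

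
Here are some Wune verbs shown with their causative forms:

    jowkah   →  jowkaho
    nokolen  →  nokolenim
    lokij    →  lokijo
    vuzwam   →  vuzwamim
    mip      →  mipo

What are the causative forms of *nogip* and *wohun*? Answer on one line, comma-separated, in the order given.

nogipo, wohunim

The suffix is conditioned by the final consonant: -im when the stem ends in a nasal (*nokolen*, *vuzwam*); -o when the stem ends in a non-nasal consonant (*jowkah*, *lokij*, *mip*).
Since the final consonant of *nogip* is /p/ (non-nasal), it takes -o, giving *nogipo*.
*wohun* — final consonant /n/ (a nasal) → -im → *wohunim*.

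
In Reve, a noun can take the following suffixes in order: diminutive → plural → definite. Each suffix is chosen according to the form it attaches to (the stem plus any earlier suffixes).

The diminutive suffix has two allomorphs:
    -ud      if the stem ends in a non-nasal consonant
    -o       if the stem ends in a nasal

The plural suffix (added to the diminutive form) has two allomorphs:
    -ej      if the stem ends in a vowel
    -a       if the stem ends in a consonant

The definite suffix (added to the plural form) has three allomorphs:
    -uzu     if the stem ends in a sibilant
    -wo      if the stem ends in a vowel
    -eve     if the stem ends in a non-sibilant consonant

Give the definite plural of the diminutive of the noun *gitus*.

Since the final consonant of *gitus* is /s/ (non-nasal), it takes -ud, giving *gitusud*.
The final sound of the diminutive form *gitusud* is /d/, which is a consonant, so the plural suffix is -a, giving *gitusuda*.
The plural form *gitusuda*: final sound = /a/, a vowel → -wo → *gitusudawo*.

gitusudawo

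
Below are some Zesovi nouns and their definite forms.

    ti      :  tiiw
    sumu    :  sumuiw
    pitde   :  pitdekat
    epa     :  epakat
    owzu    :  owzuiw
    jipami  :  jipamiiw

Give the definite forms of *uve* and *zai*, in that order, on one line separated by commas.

uvekat, zaiiw

The alternation tracks the last vowel of the stem — -iw when the last vowel of the stem is a high vowel (*ti*, *sumu*, *owzu*, *jipami*); -kat when the last vowel of the stem is a non-high vowel (*pitde*, *epa*).
*uve*: last vowel = /e/, a non-high vowel → -kat → *uvekat*.
The last vowel of *zai* is /i/, which is a high vowel, so the suffix is -iw, giving *zaiiw*.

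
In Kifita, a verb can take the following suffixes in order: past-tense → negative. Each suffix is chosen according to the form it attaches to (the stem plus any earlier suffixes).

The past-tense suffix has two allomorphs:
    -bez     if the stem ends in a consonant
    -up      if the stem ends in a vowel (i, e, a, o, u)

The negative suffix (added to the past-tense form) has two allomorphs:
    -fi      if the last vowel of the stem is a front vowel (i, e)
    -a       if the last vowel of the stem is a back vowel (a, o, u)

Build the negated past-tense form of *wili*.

Since the final sound of *wili* is /i/ (a vowel), it takes -up, giving *wiliup*.
The past-tense form *wiliup*: last vowel = /u/, a back vowel → -a → *wiliupa*.

wiliupa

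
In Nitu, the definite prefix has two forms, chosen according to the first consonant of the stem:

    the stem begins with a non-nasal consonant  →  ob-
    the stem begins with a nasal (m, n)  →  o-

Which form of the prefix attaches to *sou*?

The first consonant of *sou* is /s/, which is non-nasal, so the prefix is ob-.

ob-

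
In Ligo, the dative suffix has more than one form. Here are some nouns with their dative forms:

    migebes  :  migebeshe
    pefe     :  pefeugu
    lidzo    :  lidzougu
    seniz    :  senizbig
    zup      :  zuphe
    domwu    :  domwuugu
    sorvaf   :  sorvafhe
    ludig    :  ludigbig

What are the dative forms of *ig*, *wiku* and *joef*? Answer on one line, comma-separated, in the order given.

The alternation tracks the final sound of the stem — -he when the stem ends in a voiceless consonant (*migebes*, *zup*, *sorvaf*); -big when the stem ends in a voiced consonant (*seniz*, *ludig*); -ugu when the stem ends in a vowel (*pefe*, *lidzo*, *domwu*).
*ig* — final sound /g/ (a voiced consonant) → -big → *igbig*.
*wiku*: final sound = /u/, a vowel → -ugu → *wikuugu*.
*joef*: final sound = /f/, a voiceless consonant → -he → *joefhe*.

igbig, wikuugu, joefhe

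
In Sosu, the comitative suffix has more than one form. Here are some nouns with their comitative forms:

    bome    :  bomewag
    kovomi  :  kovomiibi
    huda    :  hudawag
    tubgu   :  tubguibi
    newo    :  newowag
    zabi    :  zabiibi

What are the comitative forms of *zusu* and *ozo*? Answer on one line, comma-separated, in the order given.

zusuibi, ozowag

Looking at the last vowel of each stem: -ibi when the last vowel of the stem is a high vowel (*kovomi*, *tubgu*, *zabi*); -wag when the last vowel of the stem is a non-high vowel (*bome*, *huda*, *newo*).
Since the last vowel of *zusu* is /u/ (a high vowel), it takes -ibi, giving *zusuibi*.
*ozo*: last vowel = /o/, a non-high vowel → -wag → *ozowag*.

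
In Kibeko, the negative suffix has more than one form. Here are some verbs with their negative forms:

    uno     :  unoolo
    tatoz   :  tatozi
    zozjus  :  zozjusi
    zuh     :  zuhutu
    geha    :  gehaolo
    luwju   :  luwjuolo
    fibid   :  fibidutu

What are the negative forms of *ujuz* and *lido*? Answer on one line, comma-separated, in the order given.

The suffix is conditioned by the final sound: -i when the stem ends in a sibilant (*tatoz*, *zozjus*); -utu when the stem ends in a non-sibilant consonant (*zuh*, *fibid*); -olo when the stem ends in a vowel (*uno*, *geha*, *luwju*).
Since the final sound of *ujuz* is /z/ (a sibilant), it takes -i, giving *ujuzi*.
The final sound of *lido* is /o/, which is a vowel, so the suffix is -olo, giving *lidoolo*.

ujuzi, lidoolo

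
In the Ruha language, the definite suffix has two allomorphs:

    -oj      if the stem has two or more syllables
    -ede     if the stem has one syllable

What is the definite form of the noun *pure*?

pureoj

*pure* has 2 syllables, so the suffix is -oj, giving *pureoj*.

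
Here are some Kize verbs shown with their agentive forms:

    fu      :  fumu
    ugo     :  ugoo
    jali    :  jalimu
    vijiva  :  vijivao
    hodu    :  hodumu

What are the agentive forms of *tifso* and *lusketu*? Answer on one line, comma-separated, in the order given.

The suffix is conditioned by the last vowel: -mu when the last vowel of the stem is a high vowel (*fu*, *jali*, *hodu*); -o when the last vowel of the stem is a non-high vowel (*ugo*, *vijiva*).
Since the last vowel of *tifso* is /o/ (a non-high vowel), it takes -o, giving *tifsoo*.
*lusketu* — last vowel /u/ (a high vowel) → -mu → *lusketumu*.

tifsoo, lusketumu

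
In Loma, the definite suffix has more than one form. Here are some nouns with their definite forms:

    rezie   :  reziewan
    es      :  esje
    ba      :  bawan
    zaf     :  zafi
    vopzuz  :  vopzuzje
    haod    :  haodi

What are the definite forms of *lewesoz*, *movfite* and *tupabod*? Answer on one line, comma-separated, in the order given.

Looking at the final sound of each stem: -je when the stem ends in a sibilant (*es*, *vopzuz*); -i when the stem ends in a non-sibilant consonant (*zaf*, *haod*); -wan when the stem ends in a vowel (*rezie*, *ba*).
*lewesoz*: final sound = /z/, a sibilant → -je → *lewesozje*.
*movfite*: final sound = /e/, a vowel → -wan → *movfitewan*.
*tupabod* — final sound /d/ (a non-sibilant consonant) → -i → *tupabodi*.

lewesozje, movfitewan, tupabodi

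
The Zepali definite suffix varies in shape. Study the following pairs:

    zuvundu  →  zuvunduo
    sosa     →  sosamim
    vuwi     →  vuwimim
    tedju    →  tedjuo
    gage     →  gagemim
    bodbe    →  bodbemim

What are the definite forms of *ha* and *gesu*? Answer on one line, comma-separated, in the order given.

Looking at the last vowel of each stem: -o when the last vowel of the stem is a rounded vowel (*zuvundu*, *tedju*); -mim when the last vowel of the stem is an unrounded vowel (*sosa*, *vuwi*, *gage*, *bodbe*).
*ha*: last vowel = /a/, an unrounded vowel → -mim → *hamim*.
The last vowel of *gesu* is /u/, which is a rounded vowel, so the suffix is -o, giving *gesuo*.

hamim, gesuo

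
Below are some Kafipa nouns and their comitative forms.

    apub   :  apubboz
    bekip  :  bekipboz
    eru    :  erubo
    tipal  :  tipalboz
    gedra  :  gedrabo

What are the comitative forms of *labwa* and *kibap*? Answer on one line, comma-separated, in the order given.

labwabo, kibapboz

Looking at the final sound of each stem: -boz when the stem ends in a consonant (*apub*, *bekip*, *tipal*); -bo when the stem ends in a vowel (*eru*, *gedra*).
The final sound of *labwa* is /a/, which is a vowel, so the suffix is -bo, giving *labwabo*.
*kibap* — final sound /p/ (a consonant) → -boz → *kibapboz*.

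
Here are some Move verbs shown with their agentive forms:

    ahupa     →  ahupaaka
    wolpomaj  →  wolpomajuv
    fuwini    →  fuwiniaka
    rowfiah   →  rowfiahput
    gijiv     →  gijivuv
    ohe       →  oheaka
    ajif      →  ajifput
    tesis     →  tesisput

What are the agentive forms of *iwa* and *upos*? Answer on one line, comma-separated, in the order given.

The pattern is voicing of the final sound: -put when the stem ends in a voiceless consonant (*rowfiah*, *ajif*, *tesis*); -uv when the stem ends in a voiced consonant (*wolpomaj*, *gijiv*); -aka when the stem ends in a vowel (*ahupa*, *fuwini*, *ohe*).
The final sound of *iwa* is /a/, which is a vowel, so the suffix is -aka, giving *iwaaka*.
*upos*: final sound = /s/, a voiceless consonant → -put → *uposput*.

iwaaka, uposput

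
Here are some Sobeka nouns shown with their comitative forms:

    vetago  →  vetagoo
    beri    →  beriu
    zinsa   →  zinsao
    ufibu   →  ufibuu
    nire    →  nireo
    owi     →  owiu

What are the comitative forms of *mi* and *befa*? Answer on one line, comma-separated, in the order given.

miu, befao

Looking at the last vowel of each stem: -u when the last vowel of the stem is a high vowel (*beri*, *ufibu*, *owi*); -o when the last vowel of the stem is a non-high vowel (*vetago*, *zinsa*, *nire*).
The last vowel of *mi* is /i/, which is a high vowel, so the suffix is -u, giving *miu*.
Since the last vowel of *befa* is /a/ (a non-high vowel), it takes -o, giving *befao*.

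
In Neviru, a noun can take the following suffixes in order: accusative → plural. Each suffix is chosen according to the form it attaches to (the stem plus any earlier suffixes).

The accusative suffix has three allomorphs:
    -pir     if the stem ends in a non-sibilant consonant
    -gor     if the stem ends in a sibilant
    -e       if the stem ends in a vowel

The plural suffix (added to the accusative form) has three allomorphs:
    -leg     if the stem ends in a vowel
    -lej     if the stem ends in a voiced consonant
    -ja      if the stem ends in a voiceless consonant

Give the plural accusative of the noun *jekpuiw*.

Since the final sound of *jekpuiw* is /w/ (a non-sibilant consonant), it takes -pir, giving *jekpuiwpir*.
The final sound of the accusative form *jekpuiwpir* is /r/, which is a voiced consonant, so the plural suffix is -lej, giving *jekpuiwpirlej*.

jekpuiwpirlej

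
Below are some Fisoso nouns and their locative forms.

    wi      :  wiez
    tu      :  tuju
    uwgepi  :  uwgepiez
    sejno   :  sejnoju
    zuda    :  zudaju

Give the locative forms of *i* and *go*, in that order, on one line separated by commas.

Looking at the last vowel of each stem: -ez when the last vowel of the stem is a front vowel (*wi*, *uwgepi*); -ju when the last vowel of the stem is a back vowel (*tu*, *sejno*, *zuda*).
*i*: last vowel = /i/, a front vowel → -ez → *iez*.
Since the last vowel of *go* is /o/ (a back vowel), it takes -ju, giving *goju*.

iez, goju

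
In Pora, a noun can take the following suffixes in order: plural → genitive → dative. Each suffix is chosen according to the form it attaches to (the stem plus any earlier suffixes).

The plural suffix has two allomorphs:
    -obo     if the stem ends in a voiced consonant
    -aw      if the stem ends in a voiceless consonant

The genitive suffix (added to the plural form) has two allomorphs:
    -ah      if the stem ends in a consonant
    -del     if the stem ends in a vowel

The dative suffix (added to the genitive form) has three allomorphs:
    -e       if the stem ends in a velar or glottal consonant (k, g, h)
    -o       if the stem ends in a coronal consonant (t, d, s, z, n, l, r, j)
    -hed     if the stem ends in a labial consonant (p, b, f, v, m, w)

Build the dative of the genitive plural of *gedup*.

The final consonant of *gedup* is /p/, which is voiceless, so the plural suffix is -aw, giving *gedupaw*.
The plural form *gedupaw* — final sound /w/ (a consonant) → -ah → *gedupawah*.
The final consonant of the genitive form *gedupawah* is /h/, which is velar/glottal, so the dative suffix is -e, giving *gedupawahe*.

gedupawahe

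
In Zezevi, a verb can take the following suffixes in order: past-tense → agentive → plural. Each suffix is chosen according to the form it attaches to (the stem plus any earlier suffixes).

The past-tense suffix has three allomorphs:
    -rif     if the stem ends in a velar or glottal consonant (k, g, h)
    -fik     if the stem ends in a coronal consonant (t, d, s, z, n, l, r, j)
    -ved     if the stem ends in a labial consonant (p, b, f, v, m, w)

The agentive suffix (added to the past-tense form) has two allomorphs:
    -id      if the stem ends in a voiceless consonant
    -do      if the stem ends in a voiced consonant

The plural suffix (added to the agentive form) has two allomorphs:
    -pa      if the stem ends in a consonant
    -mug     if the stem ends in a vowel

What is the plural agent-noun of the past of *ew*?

ewveddomug

The final consonant of *ew* is /w/, which is labial, so the past-tense suffix is -ved, giving *ewved*.
Since the final consonant of the past-tense form *ewved* is /d/ (voiced), it takes -do, giving *ewveddo*.
The agentive form *ewveddo* — final sound /o/ (a vowel) → -mug → *ewveddomug*.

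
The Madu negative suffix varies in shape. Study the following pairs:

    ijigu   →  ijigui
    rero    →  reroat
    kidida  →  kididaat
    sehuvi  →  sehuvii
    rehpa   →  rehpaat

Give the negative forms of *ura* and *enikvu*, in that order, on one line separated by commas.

uraat, enikvui

The pattern is height harmony: -i when the last vowel of the stem is a high vowel (*ijigu*, *sehuvi*); -at when the last vowel of the stem is a non-high vowel (*rero*, *kidida*, *rehpa*).
*ura* — last vowel /a/ (a non-high vowel) → -at → *uraat*.
The last vowel of *enikvu* is /u/, which is a high vowel, so the suffix is -i, giving *enikvui*.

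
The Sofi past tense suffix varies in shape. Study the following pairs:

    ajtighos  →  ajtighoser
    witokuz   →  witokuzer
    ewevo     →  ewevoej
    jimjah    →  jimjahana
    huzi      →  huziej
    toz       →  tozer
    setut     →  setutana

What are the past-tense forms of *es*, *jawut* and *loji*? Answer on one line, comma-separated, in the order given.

eser, jawutana, lojiej

The suffix is conditioned by the final sound: -er when the stem ends in a sibilant (*ajtighos*, *witokuz*, *toz*); -ana when the stem ends in a non-sibilant consonant (*jimjah*, *setut*); -ej when the stem ends in a vowel (*ewevo*, *huzi*).
*es*: final sound = /s/, a sibilant → -er → *eser*.
*jawut* — final sound /t/ (a non-sibilant consonant) → -ana → *jawutana*.
*loji* — final sound /i/ (a vowel) → -ej → *lojiej*.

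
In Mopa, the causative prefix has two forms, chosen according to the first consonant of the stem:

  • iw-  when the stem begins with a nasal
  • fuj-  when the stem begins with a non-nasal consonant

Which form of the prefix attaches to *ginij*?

Since the first consonant of *ginij* is /g/ (non-nasal), it takes fuj-.

fuj-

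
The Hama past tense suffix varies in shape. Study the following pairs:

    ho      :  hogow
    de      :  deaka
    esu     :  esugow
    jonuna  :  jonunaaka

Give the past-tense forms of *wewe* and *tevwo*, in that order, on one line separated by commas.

weweaka, tevwogow

The alternation tracks the last vowel of the stem — -gow when the last vowel of the stem is a rounded vowel (*ho*, *esu*); -aka when the last vowel of the stem is an unrounded vowel (*de*, *jonuna*).
*wewe*: last vowel = /e/, an unrounded vowel → -aka → *weweaka*.
*tevwo*: last vowel = /o/, a rounded vowel → -gow → *tevwogow*.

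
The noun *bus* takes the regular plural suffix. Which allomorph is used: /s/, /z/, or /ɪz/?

The stem *bus* ends in a sibilant (/s, z, ʃ, ʒ, tʃ, dʒ/).
The plural suffix surfaces as /ɪz/ after sibilants, /s/ after other voiceless consonants, and /z/ after other voiced sounds.
So the plural -s on *bus* is pronounced /ɪz/.

/ɪz/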